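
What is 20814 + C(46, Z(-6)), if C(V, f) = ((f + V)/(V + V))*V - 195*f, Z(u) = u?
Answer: 22004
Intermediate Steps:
C(V, f) = V/2 - 389*f/2 (C(V, f) = ((V + f)/((2*V)))*V - 195*f = ((V + f)*(1/(2*V)))*V - 195*f = ((V + f)/(2*V))*V - 195*f = (V/2 + f/2) - 195*f = V/2 - 389*f/2)
20814 + C(46, Z(-6)) = 20814 + ((½)*46 - 389/2*(-6)) = 20814 + (23 + 1167) = 20814 + 1190 = 22004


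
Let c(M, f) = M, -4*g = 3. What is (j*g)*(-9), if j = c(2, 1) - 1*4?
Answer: -27/2 ≈ -13.500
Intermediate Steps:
g = -3/4 (g = -1/4*3 = -3/4 ≈ -0.75000)
j = -2 (j = 2 - 1*4 = 2 - 4 = -2)
(j*g)*(-9) = -2*(-3/4)*(-9) = (3/2)*(-9) = -27/2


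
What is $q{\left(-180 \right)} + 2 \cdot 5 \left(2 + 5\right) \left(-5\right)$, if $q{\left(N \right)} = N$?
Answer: $-530$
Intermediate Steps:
$q{\left(-180 \right)} + 2 \cdot 5 \left(2 + 5\right) \left(-5\right) = -180 + 2 \cdot 5 \left(2 + 5\right) \left(-5\right) = -180 + 2 \cdot 5 \cdot 7 \left(-5\right) = -180 + 2 \cdot 35 \left(-5\right) = -180 + 70 \left(-5\right) = -180 - 350 = -530$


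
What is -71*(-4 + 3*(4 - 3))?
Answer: 71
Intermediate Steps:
-71*(-4 + 3*(4 - 3)) = -71*(-4 + 3*1) = -71*(-4 + 3) = -71*(-1) = 71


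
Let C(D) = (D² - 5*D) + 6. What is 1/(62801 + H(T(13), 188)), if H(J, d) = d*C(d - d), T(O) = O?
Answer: 1/63929 ≈ 1.5642e-5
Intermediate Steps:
C(D) = 6 + D² - 5*D
H(J, d) = 6*d (H(J, d) = d*(6 + (d - d)² - 5*(d - d)) = d*(6 + 0² - 5*0) = d*(6 + 0 + 0) = d*6 = 6*d)
1/(62801 + H(T(13), 188)) = 1/(62801 + 6*188) = 1/(62801 + 1128) = 1/63929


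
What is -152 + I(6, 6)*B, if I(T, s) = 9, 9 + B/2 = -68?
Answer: -1538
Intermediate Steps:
B = -154 (B = -18 + 2*(-68) = -18 - 136 = -154)
-152 + I(6, 6)*B = -152 + 9*(-154) = -152 - 1386 = -1538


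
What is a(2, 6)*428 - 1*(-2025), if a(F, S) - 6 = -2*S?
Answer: -543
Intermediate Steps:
a(F, S) = 6 - 2*S
a(2, 6)*428 - 1*(-2025) = (6 - 2*6)*428 - 1*(-2025) = (6 - 12)*428 + 2025 = -6*428 + 2025 = -2568 + 2025 = -543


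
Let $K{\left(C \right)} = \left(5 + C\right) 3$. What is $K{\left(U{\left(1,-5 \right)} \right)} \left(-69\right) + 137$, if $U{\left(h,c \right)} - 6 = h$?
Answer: $-2347$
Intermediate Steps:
$U{\left(h,c \right)} = 6 + h$
$K{\left(C \right)} = 15 + 3 C$
$K{\left(U{\left(1,-5 \right)} \right)} \left(-69\right) + 137 = \left(15 + 3 \left(6 + 1\right)\right) \left(-69\right) + 137 = \left(15 + 3 \cdot 7\right) \left(-69\right) + 137 = \left(15 + 21\right) \left(-69\right) + 137 = 36 \left(-69\right) + 137 = -2484 + 137 = -2347$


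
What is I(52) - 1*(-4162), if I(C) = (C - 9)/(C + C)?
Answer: 432891/104 ≈ 4162.4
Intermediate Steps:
I(C) = (-9 + C)/(2*C) (I(C) = (-9 + C)/((2*C)) = (-9 + C)*(1/(2*C)) = (-9 + C)/(2*C))
I(52) - 1*(-4162) = (½)*(-9 + 52)/52 - 1*(-4162) = (½)*(1/52)*43 + 4162 = 43/104 + 4162 = 432891/104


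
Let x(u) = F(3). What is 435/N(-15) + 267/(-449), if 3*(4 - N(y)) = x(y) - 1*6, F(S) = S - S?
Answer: 64571/898 ≈ 71.905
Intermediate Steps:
F(S) = 0
x(u) = 0
N(y) = 6 (N(y) = 4 - (0 - 1*6)/3 = 4 - (0 - 6)/3 = 4 - ⅓*(-6) = 4 + 2 = 6)
435/N(-15) + 267/(-449) = 435/6 + 267/(-449) = 435*(⅙) + 267*(-1/449) = 145/2 - 267/449 = 64571/898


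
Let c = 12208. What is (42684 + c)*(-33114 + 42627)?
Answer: 522187596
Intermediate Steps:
(42684 + c)*(-33114 + 42627) = (42684 + 12208)*(-33114 + 42627) = 54892*9513 = 522187596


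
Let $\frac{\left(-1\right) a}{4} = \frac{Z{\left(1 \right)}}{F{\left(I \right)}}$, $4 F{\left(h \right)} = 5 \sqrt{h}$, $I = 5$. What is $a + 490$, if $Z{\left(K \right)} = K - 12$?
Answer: $490 + \frac{176 \sqrt{5}}{25} \approx 505.74$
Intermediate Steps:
$F{\left(h \right)} = \frac{5 \sqrt{h}}{4}$
$Z{\left(K \right)} = -12 + K$ ($Z{\left(K \right)} = K - 12 = -12 + K$)
$a = \frac{176 \sqrt{5}}{25}$ ($a = - 4 \frac{-12 + 1}{\frac{5}{4} \sqrt{5}} = - 4 \left(- 11 \frac{4 \sqrt{5}}{25}\right) = - 4 \left(- \frac{44 \sqrt{5}}{25}\right) = \frac{176 \sqrt{5}}{25} \approx 15.742$)
$a + 490 = \frac{176 \sqrt{5}}{25} + 490 = 490 + \frac{176 \sqrt{5}}{25}$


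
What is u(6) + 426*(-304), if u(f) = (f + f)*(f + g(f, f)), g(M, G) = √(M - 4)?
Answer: -129432 + 12*√2 ≈ -1.2942e+5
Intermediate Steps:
g(M, G) = √(-4 + M)
u(f) = 2*f*(f + √(-4 + f)) (u(f) = (f + f)*(f + √(-4 + f)) = (2*f)*(f + √(-4 + f)) = 2*f*(f + √(-4 + f)))
u(6) + 426*(-304) = 2*6*(6 + √(-4 + 6)) + 426*(-304) = 2*6*(6 + √2) - 129504 = (72 + 12*√2) - 129504 = -129432 + 12*√2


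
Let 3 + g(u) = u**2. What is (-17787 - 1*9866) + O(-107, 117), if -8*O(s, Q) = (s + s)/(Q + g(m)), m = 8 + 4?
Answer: -28537789/1032 ≈ -27653.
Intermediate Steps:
m = 12
g(u) = -3 + u**2
O(s, Q) = -s/(4*(141 + Q)) (O(s, Q) = -(s + s)/(8*(Q + (-3 + 12**2))) = -2*s/(8*(Q + (-3 + 144))) = -2*s/(8*(Q + 141)) = -2*s/(8*(141 + Q)) = -s/(4*(141 + Q)))
(-17787 - 1*9866) + O(-107, 117) = (-17787 - 1*9866) - 1*(-107)/(564 + 4*117) = (-17787 - 9866) - 1*(-107)/(564 + 468) = -27653 - 1*(-107)/1032 = -27653 - 1*(-107)*1/1032 = -27653 + 107/1032 = -28537789/1032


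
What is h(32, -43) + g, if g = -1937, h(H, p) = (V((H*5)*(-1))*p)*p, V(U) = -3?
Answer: -7484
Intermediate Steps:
h(H, p) = -3*p² (h(H, p) = (-3*p)*p = -3*p²)
h(32, -43) + g = -3*(-43)² - 1937 = -3*1849 - 1937 = -5547 - 1937 = -7484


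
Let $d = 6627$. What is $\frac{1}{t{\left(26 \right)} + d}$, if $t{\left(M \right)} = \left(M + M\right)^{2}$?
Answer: $\frac{1}{9331} \approx 0.00010717$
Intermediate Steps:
$t{\left(M \right)} = 4 M^{2}$ ($t{\left(M \right)} = \left(2 M\right)^{2} = 4 M^{2}$)
$\frac{1}{t{\left(26 \right)} + d} = \frac{1}{4 \cdot 26^{2} + 6627} = \frac{1}{4 \cdot 676 + 6627} = \frac{1}{2704 + 6627} = \frac{1}{9331}$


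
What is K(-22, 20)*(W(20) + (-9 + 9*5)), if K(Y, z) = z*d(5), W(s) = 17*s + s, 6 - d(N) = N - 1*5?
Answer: 47520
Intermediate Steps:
d(N) = 11 - N (d(N) = 6 - (N - 1*5) = 6 - (N - 5) = 6 - (-5 + N) = 6 + (5 - N) = 11 - N)
W(s) = 18*s
K(Y, z) = 6*z (K(Y, z) = z*(11 - 1*5) = z*(11 - 5) = z*6 = 6*z)
K(-22, 20)*(W(20) + (-9 + 9*5)) = (6*20)*(18*20 + (-9 + 9*5)) = 120*(360 + (-9 + 45)) = 120*(360 + 36) = 120*396 = 47520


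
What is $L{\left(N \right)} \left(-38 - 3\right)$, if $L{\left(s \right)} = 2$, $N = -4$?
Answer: $-82$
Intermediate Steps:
$L{\left(N \right)} \left(-38 - 3\right) = 2 \left(-38 - 3\right) = 2 \left(-41\right) = -82$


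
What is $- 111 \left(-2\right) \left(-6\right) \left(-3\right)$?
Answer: $3996$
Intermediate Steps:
$- 111 \left(-2\right) \left(-6\right) \left(-3\right) = - 111 \cdot 12 \left(-3\right) = \left(-111\right) \left(-36\right) = 3996$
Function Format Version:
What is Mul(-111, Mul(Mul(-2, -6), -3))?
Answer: 3996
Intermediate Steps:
Mul(-111, Mul(Mul(-2, -6), -3)) = Mul(-111, Mul(12, -3)) = Mul(-111, -36) = 3996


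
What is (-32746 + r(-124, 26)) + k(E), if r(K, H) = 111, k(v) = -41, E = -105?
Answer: -32676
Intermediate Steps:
(-32746 + r(-124, 26)) + k(E) = (-32746 + 111) - 41 = -32635 - 41 = -32676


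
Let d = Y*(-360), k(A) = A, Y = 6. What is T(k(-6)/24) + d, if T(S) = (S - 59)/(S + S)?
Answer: -4083/2 ≈ -2041.5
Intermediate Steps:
d = -2160 (d = 6*(-360) = -2160)
T(S) = (-59 + S)/(2*S) (T(S) = (-59 + S)/((2*S)) = (-59 + S)*(1/(2*S)) = (-59 + S)/(2*S))
T(k(-6)/24) + d = (-59 - 6/24)/(2*((-6/24))) - 2160 = (-59 - 6*1/24)/(2*((-6*1/24))) - 2160 = (-59 - 1/4)/(2*(-1/4)) - 2160 = (1/2)*(-4)*(-237/4) - 2160 = 237/2 - 2160 = -4083/2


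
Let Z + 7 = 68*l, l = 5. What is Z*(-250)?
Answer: -83250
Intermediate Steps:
Z = 333 (Z = -7 + 68*5 = -7 + 340 = 333)
Z*(-250) = 333*(-250) = -83250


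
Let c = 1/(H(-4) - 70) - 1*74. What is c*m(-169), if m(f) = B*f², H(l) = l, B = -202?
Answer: 15799288297/37 ≈ 4.2701e+8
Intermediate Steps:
m(f) = -202*f²
c = -5477/74 (c = 1/(-4 - 70) - 1*74 = 1/(-74) - 74 = -1/74 - 74 = -5477/74 ≈ -74.014)
c*m(-169) = -(-553177)*(-169)²/37 = -(-553177)*28561/37 = -5477/74*(-5769322) = 15799288297/37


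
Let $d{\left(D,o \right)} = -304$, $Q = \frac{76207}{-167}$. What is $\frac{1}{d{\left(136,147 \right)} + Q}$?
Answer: $- \frac{167}{126975} \approx -0.0013152$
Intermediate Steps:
$Q = - \frac{76207}{167}$ ($Q = 76207 \left(- \frac{1}{167}\right) = - \frac{76207}{167} \approx -456.33$)
$\frac{1}{d{\left(136,147 \right)} + Q} = \frac{1}{-304 - \frac{76207}{167}} = \frac{1}{- \frac{126975}{167}} = - \frac{167}{126975}$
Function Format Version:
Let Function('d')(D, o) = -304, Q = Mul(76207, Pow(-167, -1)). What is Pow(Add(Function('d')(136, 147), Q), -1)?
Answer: Rational(-167, 126975) ≈ -0.0013152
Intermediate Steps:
Q = Rational(-76207, 167) (Q = Mul(76207, Rational(-1, 167)) = Rational(-76207, 167) ≈ -456.33)
Pow(Add(Function('d')(136, 147), Q), -1) = Pow(Add(-304, Rational(-76207, 167)), -1) = Pow(Rational(-126975, 167), -1) = Rational(-167, 126975)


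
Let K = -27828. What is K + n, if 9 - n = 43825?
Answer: -71644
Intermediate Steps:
n = -43816 (n = 9 - 1*43825 = 9 - 43825 = -43816)
K + n = -27828 - 43816 = -71644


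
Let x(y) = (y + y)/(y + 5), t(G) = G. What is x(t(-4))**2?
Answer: 64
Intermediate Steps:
x(y) = 2*y/(5 + y) (x(y) = (2*y)/(5 + y) = 2*y/(5 + y))
x(t(-4))**2 = (2*(-4)/(5 - 4))**2 = (2*(-4)/1)**2 = (2*(-4)*1)**2 = (-8)**2 = 64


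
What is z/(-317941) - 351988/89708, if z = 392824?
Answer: -36787718025/7130462807 ≈ -5.1592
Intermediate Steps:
z/(-317941) - 351988/89708 = 392824/(-317941) - 351988/89708 = 392824*(-1/317941) - 351988*1/89708 = -392824/317941 - 87997/22427 = -36787718025/7130462807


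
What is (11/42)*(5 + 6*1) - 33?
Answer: -1265/42 ≈ -30.119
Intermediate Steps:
(11/42)*(5 + 6*1) - 33 = (11*(1/42))*(5 + 6) - 33 = (11/42)*11 - 33 = 121/42 - 33 = -1265/42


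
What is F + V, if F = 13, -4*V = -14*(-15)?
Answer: -79/2 ≈ -39.500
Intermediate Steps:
V = -105/2 (V = -(-7)*(-15)/2 = -¼*210 = -105/2 ≈ -52.500)
F + V = 13 - 105/2 = -79/2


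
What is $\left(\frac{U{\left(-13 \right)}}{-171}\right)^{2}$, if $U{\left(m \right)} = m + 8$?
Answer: $\frac{25}{29241} \approx 0.00085496$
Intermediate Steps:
$U{\left(m \right)} = 8 + m$
$\left(\frac{U{\left(-13 \right)}}{-171}\right)^{2} = \left(\frac{8 - 13}{-171}\right)^{2} = \left(\left(-5\right) \left(- \frac{1}{171}\right)\right)^{2} = \left(\frac{5}{171}\right)^{2} = \frac{25}{29241}$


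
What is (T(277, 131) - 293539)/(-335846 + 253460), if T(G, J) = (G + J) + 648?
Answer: 292483/82386 ≈ 3.5502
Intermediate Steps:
T(G, J) = 648 + G + J
(T(277, 131) - 293539)/(-335846 + 253460) = ((648 + 277 + 131) - 293539)/(-335846 + 253460) = (1056 - 293539)/(-82386) = -292483*(-1/82386) = 292483/82386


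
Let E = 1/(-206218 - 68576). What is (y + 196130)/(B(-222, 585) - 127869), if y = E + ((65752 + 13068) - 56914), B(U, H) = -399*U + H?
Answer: -59914984583/10636176564 ≈ -5.6331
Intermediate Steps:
E = -1/274794 (E = 1/(-274794) = -1/274794 ≈ -3.6391e-6)
B(U, H) = H - 399*U
y = 6019637363/274794 (y = -1/274794 + ((65752 + 13068) - 56914) = -1/274794 + (78820 - 56914) = -1/274794 + 21906 = 6019637363/274794 ≈ 21906.)
(y + 196130)/(B(-222, 585) - 127869) = (6019637363/274794 + 196130)/((585 - 399*(-222)) - 127869) = 59914984583/(274794*((585 + 88578) - 127869)) = 59914984583/(274794*(89163 - 127869)) = (59914984583/274794)/(-38706) = (59914984583/274794)*(-1/38706) = -59914984583/10636176564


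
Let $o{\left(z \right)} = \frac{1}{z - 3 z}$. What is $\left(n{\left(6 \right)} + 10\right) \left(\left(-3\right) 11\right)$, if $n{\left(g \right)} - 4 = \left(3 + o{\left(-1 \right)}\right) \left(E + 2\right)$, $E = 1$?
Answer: $- \frac{1617}{2} \approx -808.5$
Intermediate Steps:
$o{\left(z \right)} = - \frac{1}{2 z}$ ($o{\left(z \right)} = \frac{1}{\left(-2\right) z} = - \frac{1}{2 z}$)
$n{\left(g \right)} = \frac{29}{2}$ ($n{\left(g \right)} = 4 + \left(3 - \frac{1}{2 \left(-1\right)}\right) \left(1 + 2\right) = 4 + \left(3 - - \frac{1}{2}\right) 3 = 4 + \left(3 + \frac{1}{2}\right) 3 = 4 + \frac{7}{2} \cdot 3 = 4 + \frac{21}{2} = \frac{29}{2}$)
$\left(n{\left(6 \right)} + 10\right) \left(\left(-3\right) 11\right) = \left(\frac{29}{2} + 10\right) \left(\left(-3\right) 11\right) = \frac{49}{2} \left(-33\right) = - \frac{1617}{2}$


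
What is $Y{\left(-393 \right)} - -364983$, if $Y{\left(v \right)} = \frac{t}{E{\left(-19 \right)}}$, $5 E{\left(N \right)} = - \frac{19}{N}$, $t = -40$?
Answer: $364783$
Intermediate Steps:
$E{\left(N \right)} = - \frac{19}{5 N}$ ($E{\left(N \right)} = \frac{\left(-19\right) \frac{1}{N}}{5} = - \frac{19}{5 N}$)
$Y{\left(v \right)} = -200$ ($Y{\left(v \right)} = - \frac{40}{\left(- \frac{19}{5}\right) \frac{1}{-19}} = - \frac{40}{\left(- \frac{19}{5}\right) \left(- \frac{1}{19}\right)} = - 40 \frac{1}{\frac{1}{5}} = \left(-40\right) 5 = -200$)
$Y{\left(-393 \right)} - -364983 = -200 - -364983 = -200 + 364983 = 364783$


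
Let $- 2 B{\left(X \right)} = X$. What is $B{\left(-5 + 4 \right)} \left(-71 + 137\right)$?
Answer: $33$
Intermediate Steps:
$B{\left(X \right)} = - \frac{X}{2}$
$B{\left(-5 + 4 \right)} \left(-71 + 137\right) = - \frac{-5 + 4}{2} \left(-71 + 137\right) = \left(- \frac{1}{2}\right) \left(-1\right) 66 = \frac{1}{2} \cdot 66 = 33$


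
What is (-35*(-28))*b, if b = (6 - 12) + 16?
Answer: 9800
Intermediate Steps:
b = 10 (b = -6 + 16 = 10)
(-35*(-28))*b = -35*(-28)*10 = 980*10 = 9800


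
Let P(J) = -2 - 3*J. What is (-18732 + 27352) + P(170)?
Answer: 8108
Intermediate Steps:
(-18732 + 27352) + P(170) = (-18732 + 27352) + (-2 - 3*170) = 8620 + (-2 - 510) = 8620 - 512 = 8108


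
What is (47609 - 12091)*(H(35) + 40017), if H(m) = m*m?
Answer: 1464833356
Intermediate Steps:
H(m) = m²
(47609 - 12091)*(H(35) + 40017) = (47609 - 12091)*(35² + 40017) = 35518*(1225 + 40017) = 35518*41242 = 1464833356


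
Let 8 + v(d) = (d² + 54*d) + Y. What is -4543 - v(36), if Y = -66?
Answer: -7709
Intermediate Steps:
v(d) = -74 + d² + 54*d (v(d) = -8 + ((d² + 54*d) - 66) = -8 + (-66 + d² + 54*d) = -74 + d² + 54*d)
-4543 - v(36) = -4543 - (-74 + 36² + 54*36) = -4543 - (-74 + 1296 + 1944) = -4543 - 1*3166 = -4543 - 3166 = -7709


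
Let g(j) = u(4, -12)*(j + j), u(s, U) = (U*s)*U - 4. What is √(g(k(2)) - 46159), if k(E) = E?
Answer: I*√43871 ≈ 209.45*I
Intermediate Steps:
u(s, U) = -4 + s*U² (u(s, U) = s*U² - 4 = -4 + s*U²)
g(j) = 1144*j (g(j) = (-4 + 4*(-12)²)*(j + j) = (-4 + 4*144)*(2*j) = (-4 + 576)*(2*j) = 572*(2*j) = 1144*j)
√(g(k(2)) - 46159) = √(1144*2 - 46159) = √(2288 - 46159) = √(-43871) = I*√43871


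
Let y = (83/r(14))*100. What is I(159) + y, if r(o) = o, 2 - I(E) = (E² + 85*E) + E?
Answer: -268521/7 ≈ -38360.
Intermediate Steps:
I(E) = 2 - E² - 86*E (I(E) = 2 - ((E² + 85*E) + E) = 2 - (E² + 86*E) = 2 + (-E² - 86*E) = 2 - E² - 86*E)
y = 4150/7 (y = (83/14)*100 = 4150/7 ≈ 592.86)
I(159) + y = (2 - 1*159² - 86*159) + 4150/7 = (2 - 1*25281 - 13674) + 4150/7 = (2 - 25281 - 13674) + 4150/7 = -38953 + 4150/7 = -268521/7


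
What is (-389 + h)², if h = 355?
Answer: 1156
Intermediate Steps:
(-389 + h)² = (-389 + 355)² = (-34)² = 1156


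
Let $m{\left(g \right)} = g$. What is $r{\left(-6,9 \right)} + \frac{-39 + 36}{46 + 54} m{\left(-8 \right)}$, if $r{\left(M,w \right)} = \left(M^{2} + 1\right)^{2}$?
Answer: $\frac{34231}{25} \approx 1369.2$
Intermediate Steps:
$r{\left(M,w \right)} = \left(1 + M^{2}\right)^{2}$
$r{\left(-6,9 \right)} + \frac{-39 + 36}{46 + 54} m{\left(-8 \right)} = \left(1 + \left(-6\right)^{2}\right)^{2} + \frac{-39 + 36}{46 + 54} \left(-8\right) = \left(1 + 36\right)^{2} + - \frac{3}{100} \left(-8\right) = 37^{2} + \left(-3\right) \frac{1}{100} \left(-8\right) = 1369 - - \frac{6}{25} = 1369 + \frac{6}{25} = \frac{34231}{25}$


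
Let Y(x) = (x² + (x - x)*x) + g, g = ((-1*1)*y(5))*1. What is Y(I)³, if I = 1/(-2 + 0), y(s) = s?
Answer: -6859/64 ≈ -107.17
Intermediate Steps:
g = -5 (g = (-1*1*5)*1 = -1*5*1 = -5*1 = -5)
I = -½ (I = 1/(-2) = -½ ≈ -0.50000)
Y(x) = -5 + x² (Y(x) = (x² + (x - x)*x) - 5 = (x² + 0*x) - 5 = (x² + 0) - 5 = x² - 5 = -5 + x²)
Y(I)³ = (-5 + (-½)²)³ = (-5 + ¼)³ = (-19/4)³ = -6859/64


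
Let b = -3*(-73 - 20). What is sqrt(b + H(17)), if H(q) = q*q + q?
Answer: 3*sqrt(65) ≈ 24.187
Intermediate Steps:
b = 279 (b = -3*(-93) = 279)
H(q) = q + q**2 (H(q) = q**2 + q = q + q**2)
sqrt(b + H(17)) = sqrt(279 + 17*(1 + 17)) = sqrt(279 + 17*18) = sqrt(279 + 306) = sqrt(585) = 3*sqrt(65)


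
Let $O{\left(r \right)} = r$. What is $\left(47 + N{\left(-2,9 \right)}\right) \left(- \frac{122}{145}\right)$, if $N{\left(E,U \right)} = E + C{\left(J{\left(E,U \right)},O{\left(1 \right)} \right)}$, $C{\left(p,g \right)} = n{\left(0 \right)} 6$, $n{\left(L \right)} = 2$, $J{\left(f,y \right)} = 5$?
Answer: $- \frac{6954}{145} \approx -47.959$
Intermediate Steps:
$C{\left(p,g \right)} = 12$ ($C{\left(p,g \right)} = 2 \cdot 6 = 12$)
$N{\left(E,U \right)} = 12 + E$ ($N{\left(E,U \right)} = E + 12 = 12 + E$)
$\left(47 + N{\left(-2,9 \right)}\right) \left(- \frac{122}{145}\right) = \left(47 + \left(12 - 2\right)\right) \left(- \frac{122}{145}\right) = \left(47 + 10\right) \left(\left(-122\right) \frac{1}{145}\right) = 57 \left(- \frac{122}{145}\right) = - \frac{6954}{145}$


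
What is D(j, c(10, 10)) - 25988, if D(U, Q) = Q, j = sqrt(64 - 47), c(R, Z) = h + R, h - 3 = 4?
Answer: -25971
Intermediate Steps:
h = 7 (h = 3 + 4 = 7)
c(R, Z) = 7 + R
j = sqrt(17) ≈ 4.1231
D(j, c(10, 10)) - 25988 = (7 + 10) - 25988 = 17 - 25988 = -25971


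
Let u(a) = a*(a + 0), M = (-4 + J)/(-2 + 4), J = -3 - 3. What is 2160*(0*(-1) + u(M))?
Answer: 54000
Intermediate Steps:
J = -6
M = -5 (M = (-4 - 6)/(-2 + 4) = -10/2 = -10*1/2 = -5)
u(a) = a**2 (u(a) = a*a = a**2)
2160*(0*(-1) + u(M)) = 2160*(0*(-1) + (-5)**2) = 2160*(0 + 25) = 2160*25 = 54000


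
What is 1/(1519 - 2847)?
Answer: -1/1328 ≈ -0.00075301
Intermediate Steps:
1/(1519 - 2847) = 1/(-1328) = -1/1328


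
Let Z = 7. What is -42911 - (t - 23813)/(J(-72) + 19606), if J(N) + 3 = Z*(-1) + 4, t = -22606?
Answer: -841009181/19600 ≈ -42909.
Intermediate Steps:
J(N) = -6 (J(N) = -3 + (7*(-1) + 4) = -3 + (-7 + 4) = -3 - 3 = -6)
-42911 - (t - 23813)/(J(-72) + 19606) = -42911 - (-22606 - 23813)/(-6 + 19606) = -42911 - (-46419)/19600 = -42911 - 1*(-46419/19600) = -42911 + 46419/19600 = -841009181/19600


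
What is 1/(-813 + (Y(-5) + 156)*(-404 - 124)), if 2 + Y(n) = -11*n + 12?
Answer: -1/117501 ≈ -8.5106e-6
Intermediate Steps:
Y(n) = 10 - 11*n (Y(n) = -2 + (-11*n + 12) = -2 + (12 - 11*n) = 10 - 11*n)
1/(-813 + (Y(-5) + 156)*(-404 - 124)) = 1/(-813 + ((10 - 11*(-5)) + 156)*(-404 - 124)) = 1/(-813 + ((10 + 55) + 156)*(-528)) = 1/(-813 + (65 + 156)*(-528)) = 1/(-813 + 221*(-528)) = 1/(-813 - 116688) = 1/(-117501) = -1/117501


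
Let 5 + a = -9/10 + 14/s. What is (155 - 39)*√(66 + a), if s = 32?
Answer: 29*√24215/5 ≈ 902.55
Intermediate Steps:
a = -437/80 (a = -5 + (-9/10 + 14/32) = -5 + (-9*⅒ + 14*(1/32)) = -5 + (-9/10 + 7/16) = -5 - 37/80 = -437/80 ≈ -5.4625)
(155 - 39)*√(66 + a) = (155 - 39)*√(66 - 437/80) = 116*√(4843/80) = 116*(√24215/20) = 29*√24215/5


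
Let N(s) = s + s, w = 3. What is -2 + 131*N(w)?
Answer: 784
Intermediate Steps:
N(s) = 2*s
-2 + 131*N(w) = -2 + 131*(2*3) = -2 + 131*6 = -2 + 786 = 784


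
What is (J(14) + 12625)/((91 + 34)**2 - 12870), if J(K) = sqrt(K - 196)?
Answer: 2525/551 + I*sqrt(182)/2755 ≈ 4.5826 + 0.0048968*I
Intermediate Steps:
J(K) = sqrt(-196 + K)
(J(14) + 12625)/((91 + 34)**2 - 12870) = (sqrt(-196 + 14) + 12625)/((91 + 34)**2 - 12870) = (sqrt(-182) + 12625)/(125**2 - 12870) = (I*sqrt(182) + 12625)/(15625 - 12870) = (12625 + I*sqrt(182))/2755 = (12625 + I*sqrt(182))*(1/2755) = 2525/551 + I*sqrt(182)/2755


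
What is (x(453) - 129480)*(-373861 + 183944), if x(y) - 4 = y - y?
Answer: 24589693492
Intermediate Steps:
x(y) = 4 (x(y) = 4 + (y - y) = 4 + 0 = 4)
(x(453) - 129480)*(-373861 + 183944) = (4 - 129480)*(-373861 + 183944) = -129476*(-189917) = 24589693492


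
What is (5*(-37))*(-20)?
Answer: 3700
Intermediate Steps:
(5*(-37))*(-20) = -185*(-20) = 3700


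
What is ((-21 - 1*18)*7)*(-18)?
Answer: 4914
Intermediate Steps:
((-21 - 1*18)*7)*(-18) = ((-21 - 18)*7)*(-18) = -39*7*(-18) = -273*(-18) = 4914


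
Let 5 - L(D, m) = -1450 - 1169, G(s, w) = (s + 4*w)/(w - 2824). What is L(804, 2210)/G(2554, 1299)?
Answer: -80032/155 ≈ -516.34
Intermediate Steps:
G(s, w) = (s + 4*w)/(-2824 + w)
L(D, m) = 2624 (L(D, m) = 5 - (-1450 - 1169) = 5 - 1*(-2619) = 5 + 2619 = 2624)
L(804, 2210)/G(2554, 1299) = 2624/(((2554 + 4*1299)/(-2824 + 1299))) = 2624/(((2554 + 5196)/(-1525))) = 2624/((-1/1525*7750)) = 2624/(-310/61) = 2624*(-61/310) = -80032/155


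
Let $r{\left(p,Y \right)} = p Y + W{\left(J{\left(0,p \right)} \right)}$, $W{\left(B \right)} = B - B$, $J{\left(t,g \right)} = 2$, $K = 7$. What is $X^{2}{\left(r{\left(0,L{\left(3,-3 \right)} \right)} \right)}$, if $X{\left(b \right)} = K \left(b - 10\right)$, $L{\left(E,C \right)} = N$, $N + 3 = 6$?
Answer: $4900$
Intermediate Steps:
$N = 3$ ($N = -3 + 6 = 3$)
$W{\left(B \right)} = 0$
$L{\left(E,C \right)} = 3$
$r{\left(p,Y \right)} = Y p$ ($r{\left(p,Y \right)} = p Y + 0 = Y p + 0 = Y p$)
$X{\left(b \right)} = -70 + 7 b$ ($X{\left(b \right)} = 7 \left(b - 10\right) = 7 \left(-10 + b\right) = -70 + 7 b$)
$X^{2}{\left(r{\left(0,L{\left(3,-3 \right)} \right)} \right)} = \left(-70 + 7 \cdot 3 \cdot 0\right)^{2} = \left(-70 + 7 \cdot 0\right)^{2} = \left(-70 + 0\right)^{2} = \left(-70\right)^{2} = 4900$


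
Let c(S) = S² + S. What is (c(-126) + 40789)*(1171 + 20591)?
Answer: 1230401718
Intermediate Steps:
c(S) = S + S²
(c(-126) + 40789)*(1171 + 20591) = (-126*(1 - 126) + 40789)*(1171 + 20591) = (-126*(-125) + 40789)*21762 = (15750 + 40789)*21762 = 56539*21762 = 1230401718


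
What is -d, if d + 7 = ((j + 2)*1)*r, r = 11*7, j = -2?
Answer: 7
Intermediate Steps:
r = 77
d = -7 (d = -7 + ((-2 + 2)*1)*77 = -7 + (0*1)*77 = -7 + 0*77 = -7 + 0 = -7)
-d = -1*(-7) = 7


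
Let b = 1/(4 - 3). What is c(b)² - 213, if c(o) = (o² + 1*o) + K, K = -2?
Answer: -213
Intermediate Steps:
b = 1 (b = 1/1 = 1)
c(o) = -2 + o + o² (c(o) = (o² + 1*o) - 2 = (o² + o) - 2 = (o + o²) - 2 = -2 + o + o²)
c(b)² - 213 = (-2 + 1 + 1²)² - 213 = (-2 + 1 + 1)² - 213 = 0² - 213 = 0 - 213 = -213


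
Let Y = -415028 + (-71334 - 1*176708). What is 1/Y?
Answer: -1/663070 ≈ -1.5081e-6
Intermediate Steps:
Y = -663070 (Y = -415028 + (-71334 - 176708) = -415028 - 248042 = -663070)
1/Y = 1/(-663070) = -1/663070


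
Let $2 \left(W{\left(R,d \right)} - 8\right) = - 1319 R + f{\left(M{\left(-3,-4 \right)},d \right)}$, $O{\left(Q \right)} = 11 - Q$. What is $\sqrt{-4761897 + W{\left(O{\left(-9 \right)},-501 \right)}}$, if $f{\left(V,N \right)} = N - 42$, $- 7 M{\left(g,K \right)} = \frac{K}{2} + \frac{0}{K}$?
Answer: $\frac{3 i \sqrt{2122378}}{2} \approx 2185.3 i$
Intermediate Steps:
$M{\left(g,K \right)} = - \frac{K}{14}$ ($M{\left(g,K \right)} = - \frac{\frac{K}{2} + \frac{0}{K}}{7} = - \frac{K \frac{1}{2} + 0}{7} = - \frac{\frac{K}{2} + 0}{7} = - \frac{\frac{1}{2} K}{7} = - \frac{K}{14}$)
$f{\left(V,N \right)} = -42 + N$
$W{\left(R,d \right)} = -13 + \frac{d}{2} - \frac{1319 R}{2}$ ($W{\left(R,d \right)} = 8 + \frac{- 1319 R + \left(-42 + d\right)}{2} = 8 + \frac{-42 + d - 1319 R}{2} = 8 - \left(21 - \frac{d}{2} + \frac{1319 R}{2}\right) = -13 + \frac{d}{2} - \frac{1319 R}{2}$)
$\sqrt{-4761897 + W{\left(O{\left(-9 \right)},-501 \right)}} = \sqrt{-4761897 - \left(\frac{527}{2} + \frac{1319 \left(11 - -9\right)}{2}\right)} = \sqrt{-4761897 - \left(\frac{527}{2} + \frac{1319 \left(11 + 9\right)}{2}\right)} = \sqrt{-4761897 - \frac{26907}{2}} = \sqrt{- \frac{9550701}{2}} = \frac{3 i \sqrt{2122378}}{2}$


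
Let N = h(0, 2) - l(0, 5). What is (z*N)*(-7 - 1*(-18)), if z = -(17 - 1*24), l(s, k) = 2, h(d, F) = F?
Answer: 0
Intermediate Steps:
N = 0 (N = 2 - 1*2 = 2 - 2 = 0)
z = 7 (z = -(17 - 24) = -1*(-7) = 7)
(z*N)*(-7 - 1*(-18)) = (7*0)*(-7 - 1*(-18)) = 0*(-7 + 18) = 0*11 = 0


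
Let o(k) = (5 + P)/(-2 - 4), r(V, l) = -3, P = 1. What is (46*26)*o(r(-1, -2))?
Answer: -1196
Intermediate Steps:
o(k) = -1 (o(k) = (5 + 1)/(-2 - 4) = 6/(-6) = 6*(-⅙) = -1)
(46*26)*o(r(-1, -2)) = (46*26)*(-1) = 1196*(-1) = -1196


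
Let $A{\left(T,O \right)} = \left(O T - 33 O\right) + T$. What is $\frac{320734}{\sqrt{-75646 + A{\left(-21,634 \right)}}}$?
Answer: $- \frac{320734 i \sqrt{109903}}{109903} \approx - 967.48 i$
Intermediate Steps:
$A{\left(T,O \right)} = T - 33 O + O T$ ($A{\left(T,O \right)} = \left(- 33 O + O T\right) + T = T - 33 O + O T$)
$\frac{320734}{\sqrt{-75646 + A{\left(-21,634 \right)}}} = \frac{320734}{\sqrt{-75646 - 34257}} = \frac{320734}{\sqrt{-109903}} = \frac{320734}{i \sqrt{109903}} = 320734 \left(- \frac{i \sqrt{109903}}{109903}\right) = - \frac{320734 i \sqrt{109903}}{109903}$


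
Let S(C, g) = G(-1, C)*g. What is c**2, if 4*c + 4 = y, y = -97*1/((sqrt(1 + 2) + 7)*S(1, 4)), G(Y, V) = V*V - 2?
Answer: 7869/135424 + 5529*sqrt(3)/270848 ≈ 0.093464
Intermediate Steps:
G(Y, V) = -2 + V**2 (G(Y, V) = V**2 - 2 = -2 + V**2)
S(C, g) = g*(-2 + C**2) (S(C, g) = (-2 + C**2)*g = g*(-2 + C**2))
y = -97/(-28 - 4*sqrt(3)) (y = -97*1/(4*(-2 + 1**2)*(sqrt(1 + 2) + 7)) = -97*1/(4*(-2 + 1)*(sqrt(3) + 7)) = -97*(-1/(4*(7 + sqrt(3)))) = -97/(-28 - 4*sqrt(3)) ≈ 2.7771)
c = -57/736 - 97*sqrt(3)/736 (c = -1 + (679/184 - 97*sqrt(3)/184)/4 = -1 + (679/736 - 97*sqrt(3)/736) = -57/736 - 97*sqrt(3)/736 ≈ -0.30572)
c**2 = (-57/736 - 97*sqrt(3)/736)**2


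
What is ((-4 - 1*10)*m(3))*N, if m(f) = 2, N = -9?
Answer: 252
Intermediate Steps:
((-4 - 1*10)*m(3))*N = ((-4 - 1*10)*2)*(-9) = ((-4 - 10)*2)*(-9) = -14*2*(-9) = -28*(-9) = 252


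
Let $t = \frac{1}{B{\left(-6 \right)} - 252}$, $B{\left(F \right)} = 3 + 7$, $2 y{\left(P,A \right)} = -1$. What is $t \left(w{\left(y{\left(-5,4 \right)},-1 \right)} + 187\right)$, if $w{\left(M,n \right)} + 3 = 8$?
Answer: $- \frac{96}{121} \approx -0.79339$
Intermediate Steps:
$y{\left(P,A \right)} = - \frac{1}{2}$ ($y{\left(P,A \right)} = \frac{1}{2} \left(-1\right) = - \frac{1}{2}$)
$B{\left(F \right)} = 10$
$w{\left(M,n \right)} = 5$ ($w{\left(M,n \right)} = -3 + 8 = 5$)
$t = - \frac{1}{242}$ ($t = \frac{1}{10 - 252} = \frac{1}{-242} = - \frac{1}{242} \approx -0.0041322$)
$t \left(w{\left(y{\left(-5,4 \right)},-1 \right)} + 187\right) = - \frac{5 + 187}{242} = \left(- \frac{1}{242}\right) 192 = - \frac{96}{121}$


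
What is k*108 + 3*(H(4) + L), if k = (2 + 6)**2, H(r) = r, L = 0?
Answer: 6924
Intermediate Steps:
k = 64 (k = 8**2 = 64)
k*108 + 3*(H(4) + L) = 64*108 + 3*(4 + 0) = 6912 + 3*4 = 6912 + 12 = 6924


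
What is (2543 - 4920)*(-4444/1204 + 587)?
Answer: -417344152/301 ≈ -1.3865e+6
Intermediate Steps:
(2543 - 4920)*(-4444/1204 + 587) = -2377*(-4444*1/1204 + 587) = -2377*(-1111/301 + 587) = -2377*175576/301 = -417344152/301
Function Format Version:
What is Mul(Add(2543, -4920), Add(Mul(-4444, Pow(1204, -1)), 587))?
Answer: Rational(-417344152, 301) ≈ -1.3865e+6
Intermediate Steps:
Mul(Add(2543, -4920), Add(Mul(-4444, Pow(1204, -1)), 587)) = Mul(-2377, Add(Mul(-4444, Rational(1, 1204)), 587)) = Mul(-2377, Add(Rational(-1111, 301), 587)) = Mul(-2377, Rational(175576, 301)) = Rational(-417344152, 301)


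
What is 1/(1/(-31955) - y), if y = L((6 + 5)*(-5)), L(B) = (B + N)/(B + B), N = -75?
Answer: -31955/37766 ≈ -0.84613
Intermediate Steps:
L(B) = (-75 + B)/(2*B) (L(B) = (B - 75)/(B + B) = (-75 + B)/((2*B)) = (-75 + B)*(1/(2*B)) = (-75 + B)/(2*B))
y = 13/11 (y = (-75 + (6 + 5)*(-5))/(2*(((6 + 5)*(-5)))) = (-75 + 11*(-5))/(2*((11*(-5)))) = (½)*(-75 - 55)/(-55) = (½)*(-1/55)*(-130) = 13/11 ≈ 1.1818)
1/(1/(-31955) - y) = 1/(1/(-31955) - 1*13/11) = 1/(-1/31955 - 13/11) = 1/(-37766/31955) = -31955/37766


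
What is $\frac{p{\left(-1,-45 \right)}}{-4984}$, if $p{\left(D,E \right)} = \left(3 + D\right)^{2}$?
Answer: $- \frac{1}{1246} \approx -0.00080257$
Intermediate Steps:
$\frac{p{\left(-1,-45 \right)}}{-4984} = \frac{\left(3 - 1\right)^{2}}{-4984} = 2^{2} \left(- \frac{1}{4984}\right) = 4 \left(- \frac{1}{4984}\right) = - \frac{1}{1246}$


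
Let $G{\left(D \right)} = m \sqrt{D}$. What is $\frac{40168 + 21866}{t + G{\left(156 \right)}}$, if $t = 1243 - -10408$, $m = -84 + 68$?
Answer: $\frac{722758134}{135705865} + \frac{1985088 \sqrt{39}}{135705865} \approx 5.4173$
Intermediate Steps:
$m = -16$
$G{\left(D \right)} = - 16 \sqrt{D}$
$t = 11651$ ($t = 1243 + 10408 = 11651$)
$\frac{40168 + 21866}{t + G{\left(156 \right)}} = \frac{40168 + 21866}{11651 - 16 \sqrt{156}} = \frac{62034}{11651 - 16 \cdot 2 \sqrt{39}} = \frac{62034}{11651 - 32 \sqrt{39}}$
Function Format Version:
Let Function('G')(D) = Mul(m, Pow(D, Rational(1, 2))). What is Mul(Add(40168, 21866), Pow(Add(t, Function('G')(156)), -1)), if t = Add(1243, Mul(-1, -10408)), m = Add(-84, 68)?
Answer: Add(Rational(722758134, 135705865), Mul(Rational(1985088, 135705865), Pow(39, Rational(1, 2)))) ≈ 5.4173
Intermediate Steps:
m = -16
Function('G')(D) = Mul(-16, Pow(D, Rational(1, 2)))
t = 11651 (t = Add(1243, 10408) = 11651)
Mul(Add(40168, 21866), Pow(Add(t, Function('G')(156)), -1)) = Mul(Add(40168, 21866), Pow(Add(11651, Mul(-16, Pow(156, Rational(1, 2)))), -1)) = Mul(62034, Pow(Add(11651, Mul(-16, Mul(2, Pow(39, Rational(1, 2))))), -1)) = Mul(62034, Pow(Add(11651, Mul(-32, Pow(39, Rational(1, 2)))), -1))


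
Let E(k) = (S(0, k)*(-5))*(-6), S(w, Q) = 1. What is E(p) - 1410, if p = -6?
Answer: -1380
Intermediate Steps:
E(k) = 30 (E(k) = (1*(-5))*(-6) = -5*(-6) = 30)
E(p) - 1410 = 30 - 1410 = -1380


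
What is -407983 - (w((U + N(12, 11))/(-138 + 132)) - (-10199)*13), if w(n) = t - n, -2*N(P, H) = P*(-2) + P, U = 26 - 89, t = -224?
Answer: -1080673/2 ≈ -5.4034e+5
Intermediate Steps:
U = -63
N(P, H) = P/2 (N(P, H) = -(P*(-2) + P)/2 = -(-2*P + P)/2 = -(-1)*P/2 = P/2)
w(n) = -224 - n
-407983 - (w((U + N(12, 11))/(-138 + 132)) - (-10199)*13) = -407983 - ((-224 - (-63 + (½)*12)/(-138 + 132)) - (-10199)*13) = -407983 - ((-224 - (-63 + 6)/(-6)) - 1*(-132587)) = -407983 - ((-224 - (-57)*(-1)/6) + 132587) = -407983 - ((-224 - 1*19/2) + 132587) = -407983 - ((-224 - 19/2) + 132587) = -407983 - (-467/2 + 132587) = -407983 - 1*264707/2 = -407983 - 264707/2 = -1080673/2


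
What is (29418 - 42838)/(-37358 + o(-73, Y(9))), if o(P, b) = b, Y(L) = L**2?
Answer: 13420/37277 ≈ 0.36001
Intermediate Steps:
(29418 - 42838)/(-37358 + o(-73, Y(9))) = (29418 - 42838)/(-37358 + 9**2) = -13420/(-37358 + 81) = -13420/(-37277) = -13420*(-1/37277) = 13420/37277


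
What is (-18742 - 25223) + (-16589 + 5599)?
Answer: -54955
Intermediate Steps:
(-18742 - 25223) + (-16589 + 5599) = -43965 - 10990 = -54955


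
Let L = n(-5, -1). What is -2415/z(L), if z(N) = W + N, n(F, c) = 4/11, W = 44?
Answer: -26565/488 ≈ -54.436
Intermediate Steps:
n(F, c) = 4/11 (n(F, c) = 4*(1/11) = 4/11)
L = 4/11 ≈ 0.36364
z(N) = 44 + N
-2415/z(L) = -2415/(44 + 4/11) = -2415/488/11 = -2415*11/488 = -26565/488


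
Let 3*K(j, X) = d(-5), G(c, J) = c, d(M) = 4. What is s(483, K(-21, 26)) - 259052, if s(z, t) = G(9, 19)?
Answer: -259043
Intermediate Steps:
K(j, X) = 4/3 (K(j, X) = (⅓)*4 = 4/3)
s(z, t) = 9
s(483, K(-21, 26)) - 259052 = 9 - 259052 = -259043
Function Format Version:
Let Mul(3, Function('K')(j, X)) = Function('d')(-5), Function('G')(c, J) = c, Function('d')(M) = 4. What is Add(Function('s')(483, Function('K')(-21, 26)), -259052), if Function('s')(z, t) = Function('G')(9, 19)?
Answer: -259043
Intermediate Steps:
Function('K')(j, X) = Rational(4, 3) (Function('K')(j, X) = Mul(Rational(1, 3), 4) = Rational(4, 3))
Function('s')(z, t) = 9
Add(Function('s')(483, Function('K')(-21, 26)), -259052) = Add(9, -259052) = -259043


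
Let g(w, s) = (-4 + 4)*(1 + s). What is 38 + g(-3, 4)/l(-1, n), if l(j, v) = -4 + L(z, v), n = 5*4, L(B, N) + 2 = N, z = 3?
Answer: 38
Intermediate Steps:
L(B, N) = -2 + N
g(w, s) = 0 (g(w, s) = 0*(1 + s) = 0)
n = 20
l(j, v) = -6 + v (l(j, v) = -4 + (-2 + v) = -6 + v)
38 + g(-3, 4)/l(-1, n) = 38 + 0/(-6 + 20) = 38 + 0/14 = 38 + 0*(1/14) = 38 + 0 = 38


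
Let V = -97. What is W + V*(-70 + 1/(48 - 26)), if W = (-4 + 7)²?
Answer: 149481/22 ≈ 6794.6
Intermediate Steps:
W = 9 (W = 3² = 9)
W + V*(-70 + 1/(48 - 26)) = 9 - 97*(-70 + 1/(48 - 26)) = 9 - 97*(-70 + 1/22) = 9 - 97*(-1539/22) = 9 + 149283/22 = 149481/22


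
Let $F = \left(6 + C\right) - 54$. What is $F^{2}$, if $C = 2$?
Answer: $2116$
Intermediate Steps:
$F = -46$ ($F = \left(6 + 2\right) - 54 = 8 - 54 = -46$)
$F^{2} = \left(-46\right)^{2} = 2116$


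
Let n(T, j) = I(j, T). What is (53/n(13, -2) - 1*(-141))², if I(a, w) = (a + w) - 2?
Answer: 1747684/81 ≈ 21576.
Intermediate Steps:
I(a, w) = -2 + a + w
n(T, j) = -2 + T + j (n(T, j) = -2 + j + T = -2 + T + j)
(53/n(13, -2) - 1*(-141))² = (53/(-2 + 13 - 2) - 1*(-141))² = (53/9 + 141)² = (1322/9)² = 1747684/81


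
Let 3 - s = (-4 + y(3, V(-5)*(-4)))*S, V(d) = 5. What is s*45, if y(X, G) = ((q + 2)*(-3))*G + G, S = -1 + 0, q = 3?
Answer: 12555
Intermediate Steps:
S = -1
y(X, G) = -14*G (y(X, G) = ((3 + 2)*(-3))*G + G = (5*(-3))*G + G = -15*G + G = -14*G)
s = 279 (s = 3 - (-4 - 70*(-4))*(-1) = 3 - (-4 - 14*(-20))*(-1) = 3 - (-4 + 280)*(-1) = 3 - 276*(-1) = 3 - 1*(-276) = 3 + 276 = 279)
s*45 = 279*45 = 12555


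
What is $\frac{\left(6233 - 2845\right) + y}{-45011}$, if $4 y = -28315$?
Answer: $\frac{777}{9476} \approx 0.081997$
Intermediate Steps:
$y = - \frac{28315}{4}$ ($y = \frac{1}{4} \left(-28315\right) = - \frac{28315}{4} \approx -7078.8$)
$\frac{\left(6233 - 2845\right) + y}{-45011} = \frac{\left(6233 - 2845\right) - \frac{28315}{4}}{-45011} = \left(3388 - \frac{28315}{4}\right) \left(- \frac{1}{45011}\right) = \left(- \frac{14763}{4}\right) \left(- \frac{1}{45011}\right) = \frac{777}{9476}$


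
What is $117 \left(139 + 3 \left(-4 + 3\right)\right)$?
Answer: $15912$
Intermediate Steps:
$117 \left(139 + 3 \left(-4 + 3\right)\right) = 117 \left(139 + 3 \left(-1\right)\right) = 117 \left(139 - 3\right) = 117 \cdot 136 = 15912$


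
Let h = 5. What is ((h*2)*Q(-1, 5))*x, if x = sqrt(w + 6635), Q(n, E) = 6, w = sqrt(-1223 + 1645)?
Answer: 60*sqrt(6635 + sqrt(422)) ≈ 4894.9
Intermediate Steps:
w = sqrt(422) ≈ 20.543
x = sqrt(6635 + sqrt(422)) (x = sqrt(sqrt(422) + 6635) = sqrt(6635 + sqrt(422)) ≈ 81.582)
((h*2)*Q(-1, 5))*x = ((5*2)*6)*sqrt(6635 + sqrt(422)) = (10*6)*sqrt(6635 + sqrt(422)) = 60*sqrt(6635 + sqrt(422))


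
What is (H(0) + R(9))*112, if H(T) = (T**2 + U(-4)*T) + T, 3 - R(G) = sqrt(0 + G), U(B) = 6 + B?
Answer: 0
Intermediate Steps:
R(G) = 3 - sqrt(G) (R(G) = 3 - sqrt(0 + G) = 3 - sqrt(G))
H(T) = T**2 + 3*T (H(T) = (T**2 + (6 - 4)*T) + T = (T**2 + 2*T) + T = T**2 + 3*T)
(H(0) + R(9))*112 = (0*(3 + 0) + (3 - sqrt(9)))*112 = (0*3 + (3 - 1*3))*112 = (0 + (3 - 3))*112 = (0 + 0)*112 = 0*112 = 0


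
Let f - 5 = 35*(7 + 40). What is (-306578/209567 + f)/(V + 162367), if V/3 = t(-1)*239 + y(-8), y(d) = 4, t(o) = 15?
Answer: 172739486/18141586489 ≈ 0.0095217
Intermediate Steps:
V = 10767 (V = 3*(15*239 + 4) = 3*(3585 + 4) = 3*3589 = 10767)
f = 1650 (f = 5 + 35*(7 + 40) = 5 + 35*47 = 5 + 1645 = 1650)
(-306578/209567 + f)/(V + 162367) = (-306578/209567 + 1650)/(10767 + 162367) = (-306578*1/209567 + 1650)/173134 = (-306578/209567 + 1650)*(1/173134) = (345478972/209567)*(1/173134) = 172739486/18141586489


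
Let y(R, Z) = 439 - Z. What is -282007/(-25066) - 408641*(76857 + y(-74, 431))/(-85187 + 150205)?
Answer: -196827374666141/407435297 ≈ -4.8309e+5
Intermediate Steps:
-282007/(-25066) - 408641*(76857 + y(-74, 431))/(-85187 + 150205) = -282007/(-25066) - 408641*(76857 + (439 - 1*431))/(-85187 + 150205) = -282007*(-1/25066) - 408641/(65018/(76857 + (439 - 431))) = 282007/25066 - 408641/(65018/(76857 + 8)) = 282007/25066 - 408641/(65018/76865) = 282007/25066 - 408641/(65018*(1/76865)) = 282007/25066 - 408641/65018/76865 = 282007/25066 - 408641*76865/65018 = 282007/25066 - 31410190465/65018 = -196827374666141/407435297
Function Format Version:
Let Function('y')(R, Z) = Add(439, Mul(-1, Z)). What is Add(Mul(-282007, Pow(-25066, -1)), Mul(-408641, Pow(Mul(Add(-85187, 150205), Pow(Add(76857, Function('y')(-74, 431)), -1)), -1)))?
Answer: Rational(-196827374666141, 407435297) ≈ -4.8309e+5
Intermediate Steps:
Add(Mul(-282007, Pow(-25066, -1)), Mul(-408641, Pow(Mul(Add(-85187, 150205), Pow(Add(76857, Function('y')(-74, 431)), -1)), -1))) = Add(Mul(-282007, Pow(-25066, -1)), Mul(-408641, Pow(Mul(Add(-85187, 150205), Pow(Add(76857, Add(439, Mul(-1, 431))), -1)), -1))) = Add(Mul(-282007, Rational(-1, 25066)), Mul(-408641, Pow(Mul(65018, Pow(Add(76857, Add(439, -431)), -1)), -1))) = Add(Rational(282007, 25066), Mul(-408641, Pow(Mul(65018, Pow(Add(76857, 8), -1)), -1))) = Add(Rational(282007, 25066), Mul(-408641, Pow(Mul(65018, Pow(76865, -1)), -1))) = Add(Rational(282007, 25066), Mul(-408641, Pow(Mul(65018, Rational(1, 76865)), -1))) = Add(Rational(282007, 25066), Mul(-408641, Pow(Rational(65018, 76865), -1))) = Add(Rational(282007, 25066), Mul(-408641, Rational(76865, 65018))) = Add(Rational(282007, 25066), Rational(-31410190465, 65018)) = Rational(-196827374666141, 407435297)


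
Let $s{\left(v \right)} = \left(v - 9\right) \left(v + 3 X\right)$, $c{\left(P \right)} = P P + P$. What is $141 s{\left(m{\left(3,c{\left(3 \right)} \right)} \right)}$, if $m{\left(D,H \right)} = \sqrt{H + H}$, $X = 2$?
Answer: $-4230 - 846 \sqrt{6} \approx -6302.3$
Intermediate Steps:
$c{\left(P \right)} = P + P^{2}$ ($c{\left(P \right)} = P^{2} + P = P + P^{2}$)
$m{\left(D,H \right)} = \sqrt{2} \sqrt{H}$ ($m{\left(D,H \right)} = \sqrt{2 H} = \sqrt{2} \sqrt{H}$)
$s{\left(v \right)} = \left(-9 + v\right) \left(6 + v\right)$ ($s{\left(v \right)} = \left(v - 9\right) \left(v + 3 \cdot 2\right) = \left(-9 + v\right) \left(v + 6\right) = \left(-9 + v\right) \left(6 + v\right)$)
$141 s{\left(m{\left(3,c{\left(3 \right)} \right)} \right)} = 141 \left(-54 + \left(\sqrt{2} \sqrt{3 \left(1 + 3\right)}\right)^{2} - 3 \sqrt{2} \sqrt{3 \left(1 + 3\right)}\right) = 141 \left(-54 + \left(\sqrt{2} \sqrt{3 \cdot 4}\right)^{2} - 3 \sqrt{2} \sqrt{3 \cdot 4}\right) = 141 \left(-54 + \left(\sqrt{2} \sqrt{12}\right)^{2} - 3 \sqrt{2} \sqrt{12}\right) = 141 \left(-54 + \left(\sqrt{2} \cdot 2 \sqrt{3}\right)^{2} - 3 \sqrt{2} \cdot 2 \sqrt{3}\right) = 141 \left(-54 + \left(2 \sqrt{6}\right)^{2} - 3 \cdot 2 \sqrt{6}\right) = 141 \left(-54 + 24 - 6 \sqrt{6}\right) = 141 \left(-30 - 6 \sqrt{6}\right) = -4230 - 846 \sqrt{6}$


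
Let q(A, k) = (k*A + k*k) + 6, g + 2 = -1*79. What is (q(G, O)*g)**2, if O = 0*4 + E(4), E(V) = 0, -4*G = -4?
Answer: 236196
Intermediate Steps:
G = 1 (G = -1/4*(-4) = 1)
g = -81 (g = -2 - 1*79 = -2 - 79 = -81)
O = 0 (O = 0*4 + 0 = 0 + 0 = 0)
q(A, k) = 6 + k**2 + A*k (q(A, k) = (A*k + k**2) + 6 = (k**2 + A*k) + 6 = 6 + k**2 + A*k)
(q(G, O)*g)**2 = ((6 + 0**2 + 1*0)*(-81))**2 = ((6 + 0 + 0)*(-81))**2 = (6*(-81))**2 = (-486)**2 = 236196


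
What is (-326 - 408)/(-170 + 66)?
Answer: 367/52 ≈ 7.0577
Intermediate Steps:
(-326 - 408)/(-170 + 66) = -734/(-104) = -734*(-1/104) = 367/52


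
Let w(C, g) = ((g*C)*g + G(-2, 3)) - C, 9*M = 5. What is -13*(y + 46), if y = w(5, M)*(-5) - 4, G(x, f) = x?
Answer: -72956/81 ≈ -900.69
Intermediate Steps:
M = 5/9 (M = (⅑)*5 = 5/9 ≈ 0.55556)
w(C, g) = -2 - C + C*g² (w(C, g) = ((g*C)*g - 2) - C = ((C*g)*g - 2) - C = (C*g² - 2) - C = (-2 + C*g²) - C = -2 - C + C*g²)
y = 1886/81 (y = (-2 - 1*5 + 5*(5/9)²)*(-5) - 4 = (-2 - 5 + 5*(25/81))*(-5) - 4 = (-2 - 5 + 125/81)*(-5) - 4 = -442/81*(-5) - 4 = 2210/81 - 4 = 1886/81 ≈ 23.284)
-13*(y + 46) = -13*(1886/81 + 46) = -13*5612/81 = -72956/81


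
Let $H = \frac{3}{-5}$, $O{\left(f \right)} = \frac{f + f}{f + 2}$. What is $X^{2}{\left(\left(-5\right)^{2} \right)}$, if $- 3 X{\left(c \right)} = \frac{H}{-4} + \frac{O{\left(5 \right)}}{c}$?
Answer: $\frac{841}{176400} \approx 0.0047676$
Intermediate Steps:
$O{\left(f \right)} = \frac{2 f}{2 + f}$
$H = - \frac{3}{5}$ ($H = 3 \left(- \frac{1}{5}\right) = - \frac{3}{5} \approx -0.6$)
$X{\left(c \right)} = - \frac{1}{20} - \frac{10}{21 c}$ ($X{\left(c \right)} = - \frac{- \frac{3}{5 \left(-4\right)} + \frac{2 \cdot 5 \frac{1}{2 + 5}}{c}}{3} = - \frac{\left(- \frac{3}{5}\right) \left(- \frac{1}{4}\right) + \frac{2 \cdot 5 \cdot \frac{1}{7}}{c}}{3} = - \frac{\frac{3}{20} + \frac{2 \cdot 5 \cdot \frac{1}{7}}{c}}{3} = - \frac{\frac{3}{20} + \frac{10}{7 c}}{3} = - \frac{1}{20} - \frac{10}{21 c}$)
$X^{2}{\left(\left(-5\right)^{2} \right)} = \left(\frac{-200 - 21 \left(-5\right)^{2}}{420 \left(-5\right)^{2}}\right)^{2} = \left(\frac{-200 - 525}{420 \cdot 25}\right)^{2} = \left(\frac{1}{420} \cdot \frac{1}{25} \left(-200 - 525\right)\right)^{2} = \left(\frac{1}{420} \cdot \frac{1}{25} \left(-725\right)\right)^{2} = \left(- \frac{29}{420}\right)^{2} = \frac{841}{176400}$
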